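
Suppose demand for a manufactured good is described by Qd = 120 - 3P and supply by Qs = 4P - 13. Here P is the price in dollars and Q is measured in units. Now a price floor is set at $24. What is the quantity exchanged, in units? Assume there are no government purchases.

Without the control the market clears where 120 - 3P = 4P - 13, i.e. P* = 19 and Q* = 63.
The floor of 24 is above the equilibrium price 19, so it binds.
At P = 24: Qd = 120 - 3·24 = 48 and Qs = 4·24 - 13 = 83.
The quantity actually transacted is the short side, demand: 48.

48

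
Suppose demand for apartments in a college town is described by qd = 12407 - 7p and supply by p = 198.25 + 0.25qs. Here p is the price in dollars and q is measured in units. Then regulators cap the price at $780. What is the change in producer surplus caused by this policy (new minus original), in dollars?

-1330140

Rearranging supply gives qs = 4p - 793. Without the control the market clears where 12407 - 7p = 4p - 793, i.e. p* = 1200 and q* = 4007.
The ceiling of 780 is below the equilibrium price 1200, so it binds.
At p = 780: qd = 12407 - 7·780 = 6947 and qs = 4·780 - 793 = 2327.
Producer surplus without the control is ½ · (1200 - 198.25) · 4007 = 2007006.125.
With the ceiling, producers sell 2327 units at 780, so PS = ½ · (780 - 198.25) · 2327 = 676866.125.
Change in producer surplus = 676866.125 - 2007006.125 = -1330140.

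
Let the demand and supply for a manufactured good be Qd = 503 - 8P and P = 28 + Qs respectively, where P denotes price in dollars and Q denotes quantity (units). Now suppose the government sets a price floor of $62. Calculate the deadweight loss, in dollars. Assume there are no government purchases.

Rearranging supply gives Qs = P - 28. Setting quantity demanded equal to quantity supplied, 503 - 8P = P - 28, gives P* = 59 and Q* = 31.
Because the floor (62) lies above the market-clearing price, it is binding.
At P = 62: Qd = 503 - 8·62 = 7 and Qs = 62 - 28 = 34.
Quantity traded falls to 7. At Q = 7 the demand price is (503 - 7)/8 = 62 and the supply price is 28 + 7 = 35.
Deadweight loss = ½ · (62 - 35) · (31 - 7) = ½ · 27 · 24 = 324.

324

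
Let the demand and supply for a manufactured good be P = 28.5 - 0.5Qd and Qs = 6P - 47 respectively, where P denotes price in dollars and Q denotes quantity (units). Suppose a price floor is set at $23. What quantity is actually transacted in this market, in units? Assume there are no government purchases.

11

Rearranging demand gives Qd = 57 - 2P. Setting quantity demanded equal to quantity supplied, 57 - 2P = 6P - 47, gives P* = 13 and Q* = 31.
Since 23 > 13, the floor is binding.
At P = 23: Qd = 57 - 2·23 = 11 and Qs = 6·23 - 47 = 91.
The quantity actually transacted is the short side, demand: 11.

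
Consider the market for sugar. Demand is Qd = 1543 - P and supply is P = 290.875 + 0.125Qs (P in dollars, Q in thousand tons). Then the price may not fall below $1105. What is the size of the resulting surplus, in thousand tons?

Rearranging supply gives Qs = 8P - 2327. Equilibrium: 1543 - P = 8P - 2327, so 3870 = 9P and P* = 430, Q* = 1113.
Because the floor (1105) lies above the market-clearing price, it is binding.
At P = 1105: Qd = 1543 - 1105 = 438 and Qs = 8·1105 - 2327 = 6513.
Surplus = Qs - Qd = 6513 - 438 = 6075.

6075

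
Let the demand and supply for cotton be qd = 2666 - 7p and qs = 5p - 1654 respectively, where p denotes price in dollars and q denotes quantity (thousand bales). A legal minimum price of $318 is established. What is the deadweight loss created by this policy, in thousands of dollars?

Setting quantity demanded equal to quantity supplied, 2666 - 7p = 5p - 1654, gives p* = 360 and q* = 146.
Since 318 is below p* = 360, the floor does not bind and the free-market outcome prevails.
Since the control does not bind, no trades are prevented and deadweight loss is zero.

0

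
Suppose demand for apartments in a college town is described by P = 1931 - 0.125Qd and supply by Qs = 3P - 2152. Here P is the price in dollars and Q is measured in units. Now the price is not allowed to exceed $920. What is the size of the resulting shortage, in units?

Rearranging demand gives Qd = 15448 - 8P. In a free market, 15448 - 8P = 3P - 2152 gives the equilibrium P* = 1600, Q* = 2648.
Because the ceiling (920) lies below the market-clearing price, it is binding.
At P = 920: Qd = 15448 - 8·920 = 8088 and Qs = 3·920 - 2152 = 608.
Shortage = Qd - Qs = 8088 - 608 = 7480.

7480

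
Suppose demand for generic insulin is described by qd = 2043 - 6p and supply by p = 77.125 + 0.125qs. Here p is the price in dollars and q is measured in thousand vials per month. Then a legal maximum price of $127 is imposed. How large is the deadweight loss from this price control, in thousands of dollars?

37044

Rearranging supply gives qs = 8p - 617. Setting quantity demanded equal to quantity supplied, 2043 - 6p = 8p - 617, gives p* = 190 and q* = 903.
Since 127 < 190, the ceiling is binding.
At p = 127: qd = 2043 - 6·127 = 1281 and qs = 8·127 - 617 = 399.
Quantity traded falls to 399. At q = 399 the demand price is (2043 - 399)/6 = 274 and the supply price is (617 + 399)/8 = 127.
Deadweight loss = ½ · (274 - 127) · (903 - 399) = ½ · 147 · 504 = 37044.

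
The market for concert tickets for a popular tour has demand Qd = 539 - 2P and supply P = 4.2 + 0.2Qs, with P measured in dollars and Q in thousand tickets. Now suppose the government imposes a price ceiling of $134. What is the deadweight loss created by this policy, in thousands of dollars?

Rearranging supply gives Qs = 5P - 21. Without the control the market clears where 539 - 2P = 5P - 21, i.e. P* = 80 and Q* = 379.
The ceiling of 134 is above the equilibrium price 80, so it is not binding; the market clears at P* = 80, Q* = 379.
Since the control does not bind, no trades are prevented and deadweight loss is zero.

0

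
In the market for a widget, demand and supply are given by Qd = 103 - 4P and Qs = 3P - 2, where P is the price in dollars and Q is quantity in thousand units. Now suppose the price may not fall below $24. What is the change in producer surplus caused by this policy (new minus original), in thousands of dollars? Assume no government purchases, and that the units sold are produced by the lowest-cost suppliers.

Setting quantity demanded equal to quantity supplied, 103 - 4P = 3P - 2, gives P* = 15 and Q* = 43.
Since 24 > 15, the floor is binding.
At P = 24: Qd = 103 - 4·24 = 7 and Qs = 3·24 - 2 = 70.
Producer surplus without the control is ½ · (15 - 2/3) · 43 = 1849/6.
With the floor, 7 units are sold at 24. The supply price at Q = 7 is 3, so PS = ½ · [(24 - 2/3) + (24 - 3)] · 7 = 931/6.
Change in producer surplus = 931/6 - 1849/6 = -153.

-153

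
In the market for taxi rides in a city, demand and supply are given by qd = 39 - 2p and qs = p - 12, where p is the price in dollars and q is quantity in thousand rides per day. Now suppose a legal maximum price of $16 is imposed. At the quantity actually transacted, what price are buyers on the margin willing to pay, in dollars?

17.5

Equilibrium: 39 - 2p = p - 12, so 51 = 3p and p* = 17, q* = 5.
The ceiling of 16 is below the equilibrium price 17, so it binds.
At p = 16: qd = 39 - 2·16 = 7 and qs = 16 - 12 = 4.
Only 4 units reach the market. On the demand curve, the marginal buyer's willingness to pay at q = 4 is (39 - 4)/2 = 17.5.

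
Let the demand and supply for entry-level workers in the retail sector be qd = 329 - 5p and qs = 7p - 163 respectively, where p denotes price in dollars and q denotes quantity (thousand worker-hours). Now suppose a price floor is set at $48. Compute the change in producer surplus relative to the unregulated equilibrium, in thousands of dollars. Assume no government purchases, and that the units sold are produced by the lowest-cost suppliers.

535.5

Equilibrium: 329 - 5p = 7p - 163, so 492 = 12p and p* = 41, q* = 124.
Since 48 > 41, the floor is binding.
At p = 48: qd = 329 - 5·48 = 89 and qs = 7·48 - 163 = 173.
Producer surplus without the control is ½ · (41 - 163/7) · 124 = 7688/7.
With the floor, 89 units are sold at 48. The supply price at q = 89 is 36, so PS = ½ · [(48 - 163/7) + (48 - 36)] · 89 = 22873/14.
Change in producer surplus = 22873/14 - 7688/7 = 535.5.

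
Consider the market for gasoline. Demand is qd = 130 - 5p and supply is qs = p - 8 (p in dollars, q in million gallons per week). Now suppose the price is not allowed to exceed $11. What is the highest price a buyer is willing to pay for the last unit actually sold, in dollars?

In a free market, 130 - 5p = p - 8 gives the equilibrium p* = 23, q* = 15.
Since 11 < 23, the ceiling is binding.
At p = 11: qd = 130 - 5·11 = 75 and qs = 11 - 8 = 3.
Only 3 units reach the market. On the demand curve, the marginal buyer's willingness to pay at q = 3 is (130 - 3)/5 = 25.4.

25.4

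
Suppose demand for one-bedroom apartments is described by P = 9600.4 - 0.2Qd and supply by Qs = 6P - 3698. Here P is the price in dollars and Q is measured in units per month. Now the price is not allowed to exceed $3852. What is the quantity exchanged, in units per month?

Rearranging demand gives Qd = 48002 - 5P. Setting quantity demanded equal to quantity supplied, 48002 - 5P = 6P - 3698, gives P* = 4700 and Q* = 24502.
Since 3852 < 4700, the ceiling is binding.
At P = 3852: Qd = 48002 - 5·3852 = 28742 and Qs = 6·3852 - 3698 = 19414.
The quantity actually transacted is the short side, supply: 19414.

19414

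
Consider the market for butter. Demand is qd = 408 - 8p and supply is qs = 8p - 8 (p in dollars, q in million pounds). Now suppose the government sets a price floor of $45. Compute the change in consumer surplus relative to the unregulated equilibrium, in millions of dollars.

Without the control the market clears where 408 - 8p = 8p - 8, i.e. p* = 26 and q* = 200.
The floor of 45 is above the equilibrium price 26, so it binds.
At p = 45: qd = 408 - 8·45 = 48 and qs = 8·45 - 8 = 352.
Consumer surplus without the control is ½ · (51 - 26) · 200 = 2500.
With the floor, consumers buy 48 units at 45, so CS = ½ · (51 - 45) · 48 = 144.
Change in consumer surplus = 144 - 2500 = -2356.

-2356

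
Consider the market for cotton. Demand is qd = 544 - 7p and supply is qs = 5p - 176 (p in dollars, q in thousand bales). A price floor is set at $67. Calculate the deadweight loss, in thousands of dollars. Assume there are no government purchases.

411.6

In a free market, 544 - 7p = 5p - 176 gives the equilibrium p* = 60, q* = 124.
Since 67 > 60, the floor is binding.
At p = 67: qd = 544 - 7·67 = 75 and qs = 5·67 - 176 = 159.
Quantity traded falls to 75. At q = 75 the demand price is (544 - 75)/7 = 67 and the supply price is (176 + 75)/5 = 50.2.
Deadweight loss = ½ · (67 - 50.2) · (124 - 75) = ½ · 16.8 · 49 = 411.6.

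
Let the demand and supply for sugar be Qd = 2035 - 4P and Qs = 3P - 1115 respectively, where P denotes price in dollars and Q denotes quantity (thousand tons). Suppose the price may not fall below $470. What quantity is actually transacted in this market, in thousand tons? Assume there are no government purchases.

155

Equilibrium: 2035 - 4P = 3P - 1115, so 3150 = 7P and P* = 450, Q* = 235.
Because the floor (470) lies above the market-clearing price, it is binding.
At P = 470: Qd = 2035 - 4·470 = 155 and Qs = 3·470 - 1115 = 295.
The quantity actually transacted is the short side, demand: 155.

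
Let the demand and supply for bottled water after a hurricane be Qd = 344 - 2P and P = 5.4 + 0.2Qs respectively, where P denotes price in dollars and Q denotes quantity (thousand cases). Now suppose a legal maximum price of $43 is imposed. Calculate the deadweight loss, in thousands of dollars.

875

Rearranging supply gives Qs = 5P - 27. Equilibrium: 344 - 2P = 5P - 27, so 371 = 7P and P* = 53, Q* = 238.
Because the ceiling (43) lies below the market-clearing price, it is binding.
At P = 43: Qd = 344 - 2·43 = 258 and Qs = 5·43 - 27 = 188.
Quantity traded falls to 188. At Q = 188 the demand price is (344 - 188)/2 = 78 and the supply price is (27 + 188)/5 = 43.
Deadweight loss = ½ · (78 - 43) · (238 - 188) = ½ · 35 · 50 = 875.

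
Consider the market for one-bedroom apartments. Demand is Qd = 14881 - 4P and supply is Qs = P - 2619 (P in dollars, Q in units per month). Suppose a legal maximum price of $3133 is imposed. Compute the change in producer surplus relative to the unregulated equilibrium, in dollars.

-255982.5

Equilibrium: 14881 - 4P = P - 2619, so 17500 = 5P and P* = 3500, Q* = 881.
Because the ceiling (3133) lies below the market-clearing price, it is binding.
At P = 3133: Qd = 14881 - 4·3133 = 2349 and Qs = 3133 - 2619 = 514.
Producer surplus without the control is ½ · (3500 - 2619) · 881 = 388080.5.
With the ceiling, producers sell 514 units at 3133, so PS = ½ · (3133 - 2619) · 514 = 132098.
Change in producer surplus = 132098 - 388080.5 = -255982.5.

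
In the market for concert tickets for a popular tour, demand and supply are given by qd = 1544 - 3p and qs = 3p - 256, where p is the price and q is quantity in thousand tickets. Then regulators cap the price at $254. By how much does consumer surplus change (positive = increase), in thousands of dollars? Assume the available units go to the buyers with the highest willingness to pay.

Without the control the market clears where 1544 - 3p = 3p - 256, i.e. p* = 300 and q* = 644.
Because the ceiling (254) lies below the market-clearing price, it is binding.
At p = 254: qd = 1544 - 3·254 = 782 and qs = 3·254 - 256 = 506.
Consumer surplus without the control is ½ · (1544/3 - 300) · 644 = 207368/3.
With the ceiling, 506 units are sold at 254 (assume they go to the highest-value buyers). The demand price at q = 506 is 346, so CS = ½ · [(1544/3 - 254) + (346 - 254)] · 506 = 267674/3.
Change in consumer surplus = 267674/3 - 207368/3 = 20102.

20102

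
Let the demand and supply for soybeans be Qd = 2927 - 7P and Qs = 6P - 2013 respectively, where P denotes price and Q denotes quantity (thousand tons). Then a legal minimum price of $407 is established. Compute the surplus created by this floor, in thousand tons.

351

Equilibrium: 2927 - 7P = 6P - 2013, so 4940 = 13P and P* = 380, Q* = 267.
Because the floor (407) lies above the market-clearing price, it is binding.
At P = 407: Qd = 2927 - 7·407 = 78 and Qs = 6·407 - 2013 = 429.
Surplus = Qs - Qd = 429 - 78 = 351.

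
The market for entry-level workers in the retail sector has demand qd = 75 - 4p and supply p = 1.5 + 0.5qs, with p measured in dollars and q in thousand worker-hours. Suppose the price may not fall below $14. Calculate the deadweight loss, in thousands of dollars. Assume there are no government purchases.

6

Rearranging supply gives qs = 2p - 3. Setting quantity demanded equal to quantity supplied, 75 - 4p = 2p - 3, gives p* = 13 and q* = 23.
Since 14 > 13, the floor is binding.
At p = 14: qd = 75 - 4·14 = 19 and qs = 2·14 - 3 = 25.
Quantity traded falls to 19. At q = 19 the demand price is (75 - 19)/4 = 14 and the supply price is (3 + 19)/2 = 11.
Deadweight loss = ½ · (14 - 11) · (23 - 19) = ½ · 3 · 4 = 6.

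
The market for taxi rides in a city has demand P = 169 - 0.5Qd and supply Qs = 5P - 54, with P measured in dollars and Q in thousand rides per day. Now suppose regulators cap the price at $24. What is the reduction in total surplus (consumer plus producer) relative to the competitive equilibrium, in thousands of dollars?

8960

Rearranging demand gives Qd = 338 - 2P. Without the control the market clears where 338 - 2P = 5P - 54, i.e. P* = 56 and Q* = 226.
Since 24 < 56, the ceiling is binding.
At P = 24: Qd = 338 - 2·24 = 290 and Qs = 5·24 - 54 = 66.
Quantity traded falls to 66. At Q = 66 the demand price is (338 - 66)/2 = 136 and the supply price is (54 + 66)/5 = 24.
Deadweight loss = ½ · (136 - 24) · (226 - 66) = ½ · 112 · 160 = 8960.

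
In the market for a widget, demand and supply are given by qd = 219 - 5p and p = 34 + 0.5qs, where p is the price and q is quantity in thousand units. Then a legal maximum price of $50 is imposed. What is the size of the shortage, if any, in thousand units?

Rearranging supply gives qs = 2p - 68. In a free market, 219 - 5p = 2p - 68 gives the equilibrium p* = 41, q* = 14.
Since 50 is above p* = 41, the ceiling does not bind and the free-market outcome prevails.
Since the control does not bind, there is no shortage.

0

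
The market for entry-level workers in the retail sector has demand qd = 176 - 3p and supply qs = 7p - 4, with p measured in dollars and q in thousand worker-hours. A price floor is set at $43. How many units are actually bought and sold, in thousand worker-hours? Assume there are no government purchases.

47

Equilibrium: 176 - 3p = 7p - 4, so 180 = 10p and p* = 18, q* = 122.
The floor of 43 is above the equilibrium price 18, so it binds.
At p = 43: qd = 176 - 3·43 = 47 and qs = 7·43 - 4 = 297.
The quantity actually transacted is the short side, demand: 47.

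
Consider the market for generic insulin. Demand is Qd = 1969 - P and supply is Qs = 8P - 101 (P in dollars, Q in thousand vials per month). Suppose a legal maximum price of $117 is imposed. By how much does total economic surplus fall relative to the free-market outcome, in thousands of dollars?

459684

Equilibrium: 1969 - P = 8P - 101, so 2070 = 9P and P* = 230, Q* = 1739.
Since 117 < 230, the ceiling is binding.
At P = 117: Qd = 1969 - 117 = 1852 and Qs = 8·117 - 101 = 835.
Quantity traded falls to 835. At Q = 835 the demand price is 1969 - 835 = 1134 and the supply price is (101 + 835)/8 = 117.
Deadweight loss = ½ · (1134 - 117) · (1739 - 835) = ½ · 1017 · 904 = 459684.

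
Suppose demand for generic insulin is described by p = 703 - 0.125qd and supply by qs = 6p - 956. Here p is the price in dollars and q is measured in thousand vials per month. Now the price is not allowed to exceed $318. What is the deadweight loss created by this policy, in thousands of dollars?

121296

Rearranging demand gives qd = 5624 - 8p. Setting quantity demanded equal to quantity supplied, 5624 - 8p = 6p - 956, gives p* = 470 and q* = 1864.
Because the ceiling (318) lies below the market-clearing price, it is binding.
At p = 318: qd = 5624 - 8·318 = 3080 and qs = 6·318 - 956 = 952.
Quantity traded falls to 952. At q = 952 the demand price is (5624 - 952)/8 = 584 and the supply price is (956 + 952)/6 = 318.
Deadweight loss = ½ · (584 - 318) · (1864 - 952) = ½ · 266 · 912 = 121296.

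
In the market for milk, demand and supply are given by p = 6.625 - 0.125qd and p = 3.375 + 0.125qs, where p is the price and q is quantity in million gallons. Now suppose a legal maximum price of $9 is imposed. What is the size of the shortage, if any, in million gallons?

Rearranging demand gives qd = 53 - 8p; rearranging supply gives qs = 8p - 27. Equilibrium: 53 - 8p = 8p - 27, so 80 = 16p and p* = 5, q* = 13.
The ceiling of 9 is above the equilibrium price 5, so it is not binding; the market clears at p* = 5, q* = 13.
Since the control does not bind, there is no shortage.

0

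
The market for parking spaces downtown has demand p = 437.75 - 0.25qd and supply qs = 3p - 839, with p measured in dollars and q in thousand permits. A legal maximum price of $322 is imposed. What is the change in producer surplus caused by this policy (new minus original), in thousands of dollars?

-9552

Rearranging demand gives qd = 1751 - 4p. Setting quantity demanded equal to quantity supplied, 1751 - 4p = 3p - 839, gives p* = 370 and q* = 271.
The ceiling of 322 is below the equilibrium price 370, so it binds.
At p = 322: qd = 1751 - 4·322 = 463 and qs = 3·322 - 839 = 127.
Producer surplus without the control is ½ · (370 - 839/3) · 271 = 73441/6.
With the ceiling, producers sell 127 units at 322, so PS = ½ · (322 - 839/3) · 127 = 16129/6.
Change in producer surplus = 16129/6 - 73441/6 = -9552.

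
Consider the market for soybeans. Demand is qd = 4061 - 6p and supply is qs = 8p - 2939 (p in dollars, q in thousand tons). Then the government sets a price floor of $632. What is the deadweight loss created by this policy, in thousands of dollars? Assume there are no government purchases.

91476

Setting quantity demanded equal to quantity supplied, 4061 - 6p = 8p - 2939, gives p* = 500 and q* = 1061.
Since 632 > 500, the floor is binding.
At p = 632: qd = 4061 - 6·632 = 269 and qs = 8·632 - 2939 = 2117.
Quantity traded falls to 269. At q = 269 the demand price is (4061 - 269)/6 = 632 and the supply price is (2939 + 269)/8 = 401.
Deadweight loss = ½ · (632 - 401) · (1061 - 269) = ½ · 231 · 792 = 91476.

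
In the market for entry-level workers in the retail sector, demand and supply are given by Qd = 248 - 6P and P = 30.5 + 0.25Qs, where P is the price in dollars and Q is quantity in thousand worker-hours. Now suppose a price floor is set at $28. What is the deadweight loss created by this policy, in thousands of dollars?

Rearranging supply gives Qs = 4P - 122. In a free market, 248 - 6P = 4P - 122 gives the equilibrium P* = 37, Q* = 26.
Since 28 is below P* = 37, the floor does not bind and the free-market outcome prevails.
Since the control does not bind, no trades are prevented and deadweight loss is zero.

0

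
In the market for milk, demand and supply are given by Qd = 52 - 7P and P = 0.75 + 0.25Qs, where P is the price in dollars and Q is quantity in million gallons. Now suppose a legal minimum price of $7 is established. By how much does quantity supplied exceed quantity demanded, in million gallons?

22

Rearranging supply gives Qs = 4P - 3. Setting quantity demanded equal to quantity supplied, 52 - 7P = 4P - 3, gives P* = 5 and Q* = 17.
The floor of 7 is above the equilibrium price 5, so it binds.
At P = 7: Qd = 52 - 7·7 = 3 and Qs = 4·7 - 3 = 25.
Surplus = Qs - Qd = 25 - 3 = 22.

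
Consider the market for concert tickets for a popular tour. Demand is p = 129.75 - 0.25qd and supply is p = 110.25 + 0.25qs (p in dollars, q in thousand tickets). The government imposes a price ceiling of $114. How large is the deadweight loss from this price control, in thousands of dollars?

144

Rearranging demand gives qd = 519 - 4p; rearranging supply gives qs = 4p - 441. Without the control the market clears where 519 - 4p = 4p - 441, i.e. p* = 120 and q* = 39.
Because the ceiling (114) lies below the market-clearing price, it is binding.
At p = 114: qd = 519 - 4·114 = 63 and qs = 4·114 - 441 = 15.
Quantity traded falls to 15. At q = 15 the demand price is (519 - 15)/4 = 126 and the supply price is (441 + 15)/4 = 114.
Deadweight loss = ½ · (126 - 114) · (39 - 15) = ½ · 12 · 24 = 144.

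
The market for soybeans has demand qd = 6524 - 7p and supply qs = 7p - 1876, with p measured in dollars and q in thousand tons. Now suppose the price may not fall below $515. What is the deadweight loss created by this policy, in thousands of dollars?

In a free market, 6524 - 7p = 7p - 1876 gives the equilibrium p* = 600, q* = 2324.
Since 515 is below p* = 600, the floor does not bind and the free-market outcome prevails.
Since the control does not bind, no trades are prevented and deadweight loss is zero.

0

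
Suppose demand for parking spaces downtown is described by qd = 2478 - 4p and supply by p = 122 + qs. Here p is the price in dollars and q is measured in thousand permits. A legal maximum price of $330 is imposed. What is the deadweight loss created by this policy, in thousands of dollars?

Rearranging supply gives qs = p - 122. In a free market, 2478 - 4p = p - 122 gives the equilibrium p* = 520, q* = 398.
Because the ceiling (330) lies below the market-clearing price, it is binding.
At p = 330: qd = 2478 - 4·330 = 1158 and qs = 330 - 122 = 208.
Quantity traded falls to 208. At q = 208 the demand price is (2478 - 208)/4 = 567.5 and the supply price is 122 + 208 = 330.
Deadweight loss = ½ · (567.5 - 330) · (398 - 208) = ½ · 237.5 · 190 = 22562.5.

22562.5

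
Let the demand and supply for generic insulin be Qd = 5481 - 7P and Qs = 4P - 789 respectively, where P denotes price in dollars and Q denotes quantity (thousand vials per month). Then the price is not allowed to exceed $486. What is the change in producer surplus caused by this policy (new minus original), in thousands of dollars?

-111132

In a free market, 5481 - 7P = 4P - 789 gives the equilibrium P* = 570, Q* = 1491.
The ceiling of 486 is below the equilibrium price 570, so it binds.
At P = 486: Qd = 5481 - 7·486 = 2079 and Qs = 4·486 - 789 = 1155.
Producer surplus without the control is ½ · (570 - 197.25) · 1491 = 277885.125.
With the ceiling, producers sell 1155 units at 486, so PS = ½ · (486 - 197.25) · 1155 = 166753.125.
Change in producer surplus = 166753.125 - 277885.125 = -111132.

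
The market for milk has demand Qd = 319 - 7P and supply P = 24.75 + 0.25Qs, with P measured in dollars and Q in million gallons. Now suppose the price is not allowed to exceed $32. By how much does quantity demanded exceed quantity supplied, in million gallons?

66

Rearranging supply gives Qs = 4P - 99. In a free market, 319 - 7P = 4P - 99 gives the equilibrium P* = 38, Q* = 53.
Because the ceiling (32) lies below the market-clearing price, it is binding.
At P = 32: Qd = 319 - 7·32 = 95 and Qs = 4·32 - 99 = 29.
Shortage = Qd - Qs = 95 - 29 = 66.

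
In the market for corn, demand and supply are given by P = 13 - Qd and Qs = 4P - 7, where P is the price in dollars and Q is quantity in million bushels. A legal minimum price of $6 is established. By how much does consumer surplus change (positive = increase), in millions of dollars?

Rearranging demand gives Qd = 13 - P. Without the control the market clears where 13 - P = 4P - 7, i.e. P* = 4 and Q* = 9.
Since 6 > 4, the floor is binding.
At P = 6: Qd = 13 - 6 = 7 and Qs = 4·6 - 7 = 17.
Consumer surplus without the control is ½ · (13 - 4) · 9 = 40.5.
With the floor, consumers buy 7 units at 6, so CS = ½ · (13 - 6) · 7 = 24.5.
Change in consumer surplus = 24.5 - 40.5 = -16.

-16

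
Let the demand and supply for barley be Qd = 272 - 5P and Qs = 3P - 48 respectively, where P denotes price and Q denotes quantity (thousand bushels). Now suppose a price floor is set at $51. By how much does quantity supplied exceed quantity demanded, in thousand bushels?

Equilibrium: 272 - 5P = 3P - 48, so 320 = 8P and P* = 40, Q* = 72.
Since 51 > 40, the floor is binding.
At P = 51: Qd = 272 - 5·51 = 17 and Qs = 3·51 - 48 = 105.
Surplus = Qs - Qd = 105 - 17 = 88.

88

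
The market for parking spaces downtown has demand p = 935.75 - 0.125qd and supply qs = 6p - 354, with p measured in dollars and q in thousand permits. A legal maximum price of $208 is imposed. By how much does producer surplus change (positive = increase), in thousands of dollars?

Rearranging demand gives qd = 7486 - 8p. In a free market, 7486 - 8p = 6p - 354 gives the equilibrium p* = 560, q* = 3006.
Because the ceiling (208) lies below the market-clearing price, it is binding.
At p = 208: qd = 7486 - 8·208 = 5822 and qs = 6·208 - 354 = 894.
Producer surplus without the control is ½ · (560 - 59) · 3006 = 753003.
With the ceiling, producers sell 894 units at 208, so PS = ½ · (208 - 59) · 894 = 66603.
Change in producer surplus = 66603 - 753003 = -686400.

-686400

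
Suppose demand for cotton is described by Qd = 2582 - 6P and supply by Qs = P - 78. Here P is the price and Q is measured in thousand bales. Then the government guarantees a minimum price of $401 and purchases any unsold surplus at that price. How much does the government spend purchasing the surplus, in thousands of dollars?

Equilibrium: 2582 - 6P = P - 78, so 2660 = 7P and P* = 380, Q* = 302.
The floor of 401 is above the equilibrium price 380, so it binds.
At P = 401: Qd = 2582 - 6·401 = 176 and Qs = 401 - 78 = 323.
Surplus = Qs - Qd = 147.
Government expenditure = surplus × support price = 147 × 401 = 58947.

58947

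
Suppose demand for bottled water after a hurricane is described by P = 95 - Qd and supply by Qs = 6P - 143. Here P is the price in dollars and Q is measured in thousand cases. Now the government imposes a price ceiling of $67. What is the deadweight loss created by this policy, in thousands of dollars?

0

Rearranging demand gives Qd = 95 - P. In a free market, 95 - P = 6P - 143 gives the equilibrium P* = 34, Q* = 61.
The ceiling of 67 is above the equilibrium price 34, so it is not binding; the market clears at P* = 34, Q* = 61.
Since the control does not bind, no trades are prevented and deadweight loss is zero.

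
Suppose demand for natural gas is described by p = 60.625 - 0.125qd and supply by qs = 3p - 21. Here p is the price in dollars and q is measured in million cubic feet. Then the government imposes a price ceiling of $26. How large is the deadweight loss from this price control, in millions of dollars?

Rearranging demand gives qd = 485 - 8p. Equilibrium: 485 - 8p = 3p - 21, so 506 = 11p and p* = 46, q* = 117.
Since 26 < 46, the ceiling is binding.
At p = 26: qd = 485 - 8·26 = 277 and qs = 3·26 - 21 = 57.
Quantity traded falls to 57. At q = 57 the demand price is (485 - 57)/8 = 53.5 and the supply price is (21 + 57)/3 = 26.
Deadweight loss = ½ · (53.5 - 26) · (117 - 57) = ½ · 27.5 · 60 = 825.

825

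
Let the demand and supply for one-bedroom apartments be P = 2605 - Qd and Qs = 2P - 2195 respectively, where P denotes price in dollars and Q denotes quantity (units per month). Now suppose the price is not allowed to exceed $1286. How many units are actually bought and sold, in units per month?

Rearranging demand gives Qd = 2605 - P. Setting quantity demanded equal to quantity supplied, 2605 - P = 2P - 2195, gives P* = 1600 and Q* = 1005.
Since 1286 < 1600, the ceiling is binding.
At P = 1286: Qd = 2605 - 1286 = 1319 and Qs = 2·1286 - 2195 = 377.
The quantity actually transacted is the short side, supply: 377.

377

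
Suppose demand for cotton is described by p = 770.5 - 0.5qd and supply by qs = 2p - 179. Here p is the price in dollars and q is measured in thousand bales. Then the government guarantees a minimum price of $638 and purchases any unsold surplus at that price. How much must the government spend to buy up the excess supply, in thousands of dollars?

530816

Rearranging demand gives qd = 1541 - 2p. In a free market, 1541 - 2p = 2p - 179 gives the equilibrium p* = 430, q* = 681.
The floor of 638 is above the equilibrium price 430, so it binds.
At p = 638: qd = 1541 - 2·638 = 265 and qs = 2·638 - 179 = 1097.
Surplus = qs - qd = 832.
Government expenditure = surplus × support price = 832 × 638 = 530816.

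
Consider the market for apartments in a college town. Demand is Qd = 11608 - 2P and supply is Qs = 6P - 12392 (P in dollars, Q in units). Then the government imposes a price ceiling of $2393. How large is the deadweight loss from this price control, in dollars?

4421388

Without the control the market clears where 11608 - 2P = 6P - 12392, i.e. P* = 3000 and Q* = 5608.
Since 2393 < 3000, the ceiling is binding.
At P = 2393: Qd = 11608 - 2·2393 = 6822 and Qs = 6·2393 - 12392 = 1966.
Quantity traded falls to 1966. At Q = 1966 the demand price is (11608 - 1966)/2 = 4821 and the supply price is (12392 + 1966)/6 = 2393.
Deadweight loss = ½ · (4821 - 2393) · (5608 - 1966) = ½ · 2428 · 3642 = 4421388.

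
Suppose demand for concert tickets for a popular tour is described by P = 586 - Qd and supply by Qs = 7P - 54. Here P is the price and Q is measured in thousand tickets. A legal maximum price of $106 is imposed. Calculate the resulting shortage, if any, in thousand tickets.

Rearranging demand gives Qd = 586 - P. Equilibrium: 586 - P = 7P - 54, so 640 = 8P and P* = 80, Q* = 506.
Since 106 is above P* = 80, the ceiling does not bind and the free-market outcome prevails.
Since the control does not bind, there is no shortage.

0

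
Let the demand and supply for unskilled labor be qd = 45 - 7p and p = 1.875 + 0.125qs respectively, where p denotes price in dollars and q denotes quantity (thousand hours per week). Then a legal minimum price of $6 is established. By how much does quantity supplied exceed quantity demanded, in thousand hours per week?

Rearranging supply gives qs = 8p - 15. Setting quantity demanded equal to quantity supplied, 45 - 7p = 8p - 15, gives p* = 4 and q* = 17.
Because the floor (6) lies above the market-clearing price, it is binding.
At p = 6: qd = 45 - 7·6 = 3 and qs = 8·6 - 15 = 33.
Surplus = qs - qd = 33 - 3 = 30.

30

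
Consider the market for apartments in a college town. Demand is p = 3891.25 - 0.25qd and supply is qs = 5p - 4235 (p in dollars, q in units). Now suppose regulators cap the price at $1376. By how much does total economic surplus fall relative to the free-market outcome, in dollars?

Rearranging demand gives qd = 15565 - 4p. Without the control the market clears where 15565 - 4p = 5p - 4235, i.e. p* = 2200 and q* = 6765.
Since 1376 < 2200, the ceiling is binding.
At p = 1376: qd = 15565 - 4·1376 = 10061 and qs = 5·1376 - 4235 = 2645.
Quantity traded falls to 2645. At q = 2645 the demand price is (15565 - 2645)/4 = 3230 and the supply price is (4235 + 2645)/5 = 1376.
Deadweight loss = ½ · (3230 - 1376) · (6765 - 2645) = ½ · 1854 · 4120 = 3819240.

3819240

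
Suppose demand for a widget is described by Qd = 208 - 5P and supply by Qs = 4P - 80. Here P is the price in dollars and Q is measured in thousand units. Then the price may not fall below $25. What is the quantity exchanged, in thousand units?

Without the control the market clears where 208 - 5P = 4P - 80, i.e. P* = 32 and Q* = 48.
Since 25 is below P* = 32, the floor does not bind and the free-market outcome prevails.

48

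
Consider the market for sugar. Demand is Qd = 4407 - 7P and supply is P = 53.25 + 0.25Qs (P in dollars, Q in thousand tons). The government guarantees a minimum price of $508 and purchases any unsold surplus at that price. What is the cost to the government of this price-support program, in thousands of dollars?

491744

Rearranging supply gives Qs = 4P - 213. Without the control the market clears where 4407 - 7P = 4P - 213, i.e. P* = 420 and Q* = 1467.
The floor of 508 is above the equilibrium price 420, so it binds.
At P = 508: Qd = 4407 - 7·508 = 851 and Qs = 4·508 - 213 = 1819.
Surplus = Qs - Qd = 968.
Government expenditure = surplus × support price = 968 × 508 = 491744.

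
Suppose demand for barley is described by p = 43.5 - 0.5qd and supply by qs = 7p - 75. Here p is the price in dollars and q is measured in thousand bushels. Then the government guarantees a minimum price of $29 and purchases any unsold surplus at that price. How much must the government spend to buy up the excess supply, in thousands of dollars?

2871

Rearranging demand gives qd = 87 - 2p. Setting quantity demanded equal to quantity supplied, 87 - 2p = 7p - 75, gives p* = 18 and q* = 51.
Because the floor (29) lies above the market-clearing price, it is binding.
At p = 29: qd = 87 - 2·29 = 29 and qs = 7·29 - 75 = 128.
Surplus = qs - qd = 99.
Government expenditure = surplus × support price = 99 × 29 = 2871.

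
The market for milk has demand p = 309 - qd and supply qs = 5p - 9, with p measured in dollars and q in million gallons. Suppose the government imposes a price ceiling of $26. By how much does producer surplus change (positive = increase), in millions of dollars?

-5089.5

Rearranging demand gives qd = 309 - p. Setting quantity demanded equal to quantity supplied, 309 - p = 5p - 9, gives p* = 53 and q* = 256.
Since 26 < 53, the ceiling is binding.
At p = 26: qd = 309 - 26 = 283 and qs = 5·26 - 9 = 121.
Producer surplus without the control is ½ · (53 - 1.8) · 256 = 6553.6.
With the ceiling, producers sell 121 units at 26, so PS = ½ · (26 - 1.8) · 121 = 1464.1.
Change in producer surplus = 1464.1 - 6553.6 = -5089.5.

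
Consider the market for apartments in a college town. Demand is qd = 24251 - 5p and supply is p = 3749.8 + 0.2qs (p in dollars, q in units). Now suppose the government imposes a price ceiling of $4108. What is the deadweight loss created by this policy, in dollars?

Rearranging supply gives qs = 5p - 18749. Without the control the market clears where 24251 - 5p = 5p - 18749, i.e. p* = 4300 and q* = 2751.
Since 4108 < 4300, the ceiling is binding.
At p = 4108: qd = 24251 - 5·4108 = 3711 and qs = 5·4108 - 18749 = 1791.
Quantity traded falls to 1791. At q = 1791 the demand price is (24251 - 1791)/5 = 4492 and the supply price is (18749 + 1791)/5 = 4108.
Deadweight loss = ½ · (4492 - 4108) · (2751 - 1791) = ½ · 384 · 960 = 184320.

184320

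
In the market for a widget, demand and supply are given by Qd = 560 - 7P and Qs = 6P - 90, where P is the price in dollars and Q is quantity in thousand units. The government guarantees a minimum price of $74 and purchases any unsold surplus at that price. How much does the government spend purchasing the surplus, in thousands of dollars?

Without the control the market clears where 560 - 7P = 6P - 90, i.e. P* = 50 and Q* = 210.
Since 74 > 50, the floor is binding.
At P = 74: Qd = 560 - 7·74 = 42 and Qs = 6·74 - 90 = 354.
Surplus = Qs - Qd = 312.
Government expenditure = surplus × support price = 312 × 74 = 23088.

23088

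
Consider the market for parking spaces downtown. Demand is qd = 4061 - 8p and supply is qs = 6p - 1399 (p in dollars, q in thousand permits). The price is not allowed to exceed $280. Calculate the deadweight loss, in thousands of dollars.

63525

In a free market, 4061 - 8p = 6p - 1399 gives the equilibrium p* = 390, q* = 941.
Because the ceiling (280) lies below the market-clearing price, it is binding.
At p = 280: qd = 4061 - 8·280 = 1821 and qs = 6·280 - 1399 = 281.
Quantity traded falls to 281. At q = 281 the demand price is (4061 - 281)/8 = 472.5 and the supply price is (1399 + 281)/6 = 280.
Deadweight loss = ½ · (472.5 - 280) · (941 - 281) = ½ · 192.5 · 660 = 63525.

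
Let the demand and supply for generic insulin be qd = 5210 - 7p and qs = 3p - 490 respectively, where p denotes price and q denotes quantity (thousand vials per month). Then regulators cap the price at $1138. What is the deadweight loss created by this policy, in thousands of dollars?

0

Without the control the market clears where 5210 - 7p = 3p - 490, i.e. p* = 570 and q* = 1220.
Since 1138 is above p* = 570, the ceiling does not bind and the free-market outcome prevails.
Since the control does not bind, no trades are prevented and deadweight loss is zero.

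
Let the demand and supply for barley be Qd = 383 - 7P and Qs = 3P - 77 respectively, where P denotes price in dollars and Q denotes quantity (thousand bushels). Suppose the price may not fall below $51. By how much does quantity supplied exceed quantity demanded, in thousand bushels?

50

Without the control the market clears where 383 - 7P = 3P - 77, i.e. P* = 46 and Q* = 61.
The floor of 51 is above the equilibrium price 46, so it binds.
At P = 51: Qd = 383 - 7·51 = 26 and Qs = 3·51 - 77 = 76.
Surplus = Qs - Qd = 76 - 26 = 50.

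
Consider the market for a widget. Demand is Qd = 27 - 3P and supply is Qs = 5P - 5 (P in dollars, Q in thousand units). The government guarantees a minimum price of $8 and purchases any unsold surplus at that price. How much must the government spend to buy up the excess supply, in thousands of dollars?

256

Without the control the market clears where 27 - 3P = 5P - 5, i.e. P* = 4 and Q* = 15.
Since 8 > 4, the floor is binding.
At P = 8: Qd = 27 - 3·8 = 3 and Qs = 5·8 - 5 = 35.
Surplus = Qs - Qd = 32.
Government expenditure = surplus × support price = 32 × 8 = 256.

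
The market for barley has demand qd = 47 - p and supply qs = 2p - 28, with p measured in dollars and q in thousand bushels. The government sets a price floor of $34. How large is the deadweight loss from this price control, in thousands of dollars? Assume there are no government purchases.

60.75

Equilibrium: 47 - p = 2p - 28, so 75 = 3p and p* = 25, q* = 22.
Because the floor (34) lies above the market-clearing price, it is binding.
At p = 34: qd = 47 - 34 = 13 and qs = 2·34 - 28 = 40.
Quantity traded falls to 13. At q = 13 the demand price is 47 - 13 = 34 and the supply price is (28 + 13)/2 = 20.5.
Deadweight loss = ½ · (34 - 20.5) · (22 - 13) = ½ · 13.5 · 9 = 60.75.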